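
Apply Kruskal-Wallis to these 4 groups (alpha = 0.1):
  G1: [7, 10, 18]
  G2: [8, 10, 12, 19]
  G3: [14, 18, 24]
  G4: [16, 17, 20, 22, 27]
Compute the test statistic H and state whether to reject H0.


Step 1: Combine all N = 15 observations and assign midranks.
sorted (value, group, rank): (7,G1,1), (8,G2,2), (10,G1,3.5), (10,G2,3.5), (12,G2,5), (14,G3,6), (16,G4,7), (17,G4,8), (18,G1,9.5), (18,G3,9.5), (19,G2,11), (20,G4,12), (22,G4,13), (24,G3,14), (27,G4,15)
Step 2: Sum ranks within each group.
R_1 = 14 (n_1 = 3)
R_2 = 21.5 (n_2 = 4)
R_3 = 29.5 (n_3 = 3)
R_4 = 55 (n_4 = 5)
Step 3: H = 12/(N(N+1)) * sum(R_i^2/n_i) - 3(N+1)
     = 12/(15*16) * (14^2/3 + 21.5^2/4 + 29.5^2/3 + 55^2/5) - 3*16
     = 0.050000 * 1075.98 - 48
     = 5.798958.
Step 4: Ties present; correction factor C = 1 - 12/(15^3 - 15) = 0.996429. Corrected H = 5.798958 / 0.996429 = 5.819743.
Step 5: Under H0, H ~ chi^2(3); p-value = 0.120717.
Step 6: alpha = 0.1. fail to reject H0.

H = 5.8197, df = 3, p = 0.120717, fail to reject H0.


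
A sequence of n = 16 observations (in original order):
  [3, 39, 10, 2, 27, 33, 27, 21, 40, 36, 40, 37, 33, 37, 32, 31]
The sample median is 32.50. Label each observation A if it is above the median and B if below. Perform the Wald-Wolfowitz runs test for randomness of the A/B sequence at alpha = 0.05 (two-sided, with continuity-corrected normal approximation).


Step 1: Compute median = 32.50; label A = above, B = below.
Labels in order: BABBBABBAAAAAABB  (n_A = 8, n_B = 8)
Step 2: Count runs R = 7.
Step 3: Under H0 (random ordering), E[R] = 2*n_A*n_B/(n_A+n_B) + 1 = 2*8*8/16 + 1 = 9.0000.
        Var[R] = 2*n_A*n_B*(2*n_A*n_B - n_A - n_B) / ((n_A+n_B)^2 * (n_A+n_B-1)) = 14336/3840 = 3.7333.
        SD[R] = 1.9322.
Step 4: Continuity-corrected z = (R + 0.5 - E[R]) / SD[R] = (7 + 0.5 - 9.0000) / 1.9322 = -0.7763.
Step 5: Two-sided p-value via normal approximation = 2*(1 - Phi(|z|)) = 0.437558.
Step 6: alpha = 0.05. fail to reject H0.

R = 7, z = -0.7763, p = 0.437558, fail to reject H0.


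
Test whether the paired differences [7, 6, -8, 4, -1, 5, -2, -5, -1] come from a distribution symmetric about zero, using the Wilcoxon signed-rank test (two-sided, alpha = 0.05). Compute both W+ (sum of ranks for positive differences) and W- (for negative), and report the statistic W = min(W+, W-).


Step 1: Drop any zero differences (none here) and take |d_i|.
|d| = [7, 6, 8, 4, 1, 5, 2, 5, 1]
Step 2: Midrank |d_i| (ties get averaged ranks).
ranks: |7|->8, |6|->7, |8|->9, |4|->4, |1|->1.5, |5|->5.5, |2|->3, |5|->5.5, |1|->1.5
Step 3: Attach original signs; sum ranks with positive sign and with negative sign.
W+ = 8 + 7 + 4 + 5.5 = 24.5
W- = 9 + 1.5 + 3 + 5.5 + 1.5 = 20.5
(Check: W+ + W- = 45 should equal n(n+1)/2 = 45.)
Step 4: Test statistic W = min(W+, W-) = 20.5.
Step 5: Ties in |d|, so use the tie-corrected normal approximation.
        E[W] = n(n+1)/4 = 9*10/4 = 22.5.
        Tie groups: |d|=1 (t=2), |d|=5 (t=2); sum(t^3 - t) = 12.
        Var[W] = n(n+1)(2n+1)/24 - sum(t^3-t)/48 = 1710/24 - 12/48 = 71.
        z = (W - E[W]) / sqrt(Var[W]) = (20.5 - 22.5) / 8.4261 = -0.2374.
        Two-sided p = 2*Phi(z) = 0.812380.
Step 6: alpha = 0.05. fail to reject H0.

W+ = 24.5, W- = 20.5, W = min = 20.5, p = 0.812380, fail to reject H0.


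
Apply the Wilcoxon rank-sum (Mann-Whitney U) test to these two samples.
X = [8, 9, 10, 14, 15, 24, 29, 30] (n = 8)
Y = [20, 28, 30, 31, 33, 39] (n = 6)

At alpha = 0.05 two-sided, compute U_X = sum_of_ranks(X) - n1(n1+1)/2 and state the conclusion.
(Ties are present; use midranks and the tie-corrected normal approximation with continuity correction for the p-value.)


Step 1: Combine and sort all 14 observations; assign midranks.
sorted (value, group): (8,X), (9,X), (10,X), (14,X), (15,X), (20,Y), (24,X), (28,Y), (29,X), (30,X), (30,Y), (31,Y), (33,Y), (39,Y)
ranks: 8->1, 9->2, 10->3, 14->4, 15->5, 20->6, 24->7, 28->8, 29->9, 30->10.5, 30->10.5, 31->12, 33->13, 39->14
Step 2: Rank sum for X: R1 = 1 + 2 + 3 + 4 + 5 + 7 + 9 + 10.5 = 41.5.
Step 3: U_X = R1 - n1(n1+1)/2 = 41.5 - 8*9/2 = 41.5 - 36 = 5.5.
       U_Y = n1*n2 - U_X = 48 - 5.5 = 42.5.
Step 4: Ties are present, so use the tie-corrected normal approximation (with continuity correction) for the p-value.
Step 5: p-value = 0.020000; compare to alpha = 0.05. reject H0.

U_X = 5.5, p = 0.020000, reject H0 at alpha = 0.05.


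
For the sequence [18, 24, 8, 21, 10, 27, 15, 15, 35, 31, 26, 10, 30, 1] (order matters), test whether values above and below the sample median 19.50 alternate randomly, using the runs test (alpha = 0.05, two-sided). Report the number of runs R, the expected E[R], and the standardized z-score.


Step 1: Compute median = 19.50; label A = above, B = below.
Labels in order: BABABABBAAABAB  (n_A = 7, n_B = 7)
Step 2: Count runs R = 11.
Step 3: Under H0 (random ordering), E[R] = 2*n_A*n_B/(n_A+n_B) + 1 = 2*7*7/14 + 1 = 8.0000.
        Var[R] = 2*n_A*n_B*(2*n_A*n_B - n_A - n_B) / ((n_A+n_B)^2 * (n_A+n_B-1)) = 8232/2548 = 3.2308.
        SD[R] = 1.7974.
Step 4: Continuity-corrected z = (R - 0.5 - E[R]) / SD[R] = (11 - 0.5 - 8.0000) / 1.7974 = 1.3909.
Step 5: Two-sided p-value via normal approximation = 2*(1 - Phi(|z|)) = 0.164264.
Step 6: alpha = 0.05. fail to reject H0.

R = 11, z = 1.3909, p = 0.164264, fail to reject H0.


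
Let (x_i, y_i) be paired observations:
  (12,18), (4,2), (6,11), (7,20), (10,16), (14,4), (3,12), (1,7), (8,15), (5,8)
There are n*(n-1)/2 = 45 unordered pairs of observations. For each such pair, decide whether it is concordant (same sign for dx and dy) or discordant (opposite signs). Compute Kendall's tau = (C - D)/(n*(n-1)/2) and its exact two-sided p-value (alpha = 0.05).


Step 1: Enumerate the 45 unordered pairs (i,j) with i<j and classify each by sign(x_j-x_i) * sign(y_j-y_i).
  (1,2):dx=-8,dy=-16->C; (1,3):dx=-6,dy=-7->C; (1,4):dx=-5,dy=+2->D; (1,5):dx=-2,dy=-2->C
  (1,6):dx=+2,dy=-14->D; (1,7):dx=-9,dy=-6->C; (1,8):dx=-11,dy=-11->C; (1,9):dx=-4,dy=-3->C
  (1,10):dx=-7,dy=-10->C; (2,3):dx=+2,dy=+9->C; (2,4):dx=+3,dy=+18->C; (2,5):dx=+6,dy=+14->C
  (2,6):dx=+10,dy=+2->C; (2,7):dx=-1,dy=+10->D; (2,8):dx=-3,dy=+5->D; (2,9):dx=+4,dy=+13->C
  (2,10):dx=+1,dy=+6->C; (3,4):dx=+1,dy=+9->C; (3,5):dx=+4,dy=+5->C; (3,6):dx=+8,dy=-7->D
  (3,7):dx=-3,dy=+1->D; (3,8):dx=-5,dy=-4->C; (3,9):dx=+2,dy=+4->C; (3,10):dx=-1,dy=-3->C
  (4,5):dx=+3,dy=-4->D; (4,6):dx=+7,dy=-16->D; (4,7):dx=-4,dy=-8->C; (4,8):dx=-6,dy=-13->C
  (4,9):dx=+1,dy=-5->D; (4,10):dx=-2,dy=-12->C; (5,6):dx=+4,dy=-12->D; (5,7):dx=-7,dy=-4->C
  (5,8):dx=-9,dy=-9->C; (5,9):dx=-2,dy=-1->C; (5,10):dx=-5,dy=-8->C; (6,7):dx=-11,dy=+8->D
  (6,8):dx=-13,dy=+3->D; (6,9):dx=-6,dy=+11->D; (6,10):dx=-9,dy=+4->D; (7,8):dx=-2,dy=-5->C
  (7,9):dx=+5,dy=+3->C; (7,10):dx=+2,dy=-4->D; (8,9):dx=+7,dy=+8->C; (8,10):dx=+4,dy=+1->C
  (9,10):dx=-3,dy=-7->C
Step 2: C = 30, D = 15, total pairs = 45.
Step 3: tau = (C - D)/(n(n-1)/2) = (30 - 15)/45 = 0.333333.
Step 4: Exact two-sided p-value (enumerate n! = 3628800 permutations of y under H0): p = 0.216373.
Step 5: alpha = 0.05. fail to reject H0.

tau_b = 0.3333 (C=30, D=15), p = 0.216373, fail to reject H0.


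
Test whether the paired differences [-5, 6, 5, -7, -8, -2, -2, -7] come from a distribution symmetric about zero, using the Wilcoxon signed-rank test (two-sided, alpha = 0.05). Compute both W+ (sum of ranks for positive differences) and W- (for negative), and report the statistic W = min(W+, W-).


Step 1: Drop any zero differences (none here) and take |d_i|.
|d| = [5, 6, 5, 7, 8, 2, 2, 7]
Step 2: Midrank |d_i| (ties get averaged ranks).
ranks: |5|->3.5, |6|->5, |5|->3.5, |7|->6.5, |8|->8, |2|->1.5, |2|->1.5, |7|->6.5
Step 3: Attach original signs; sum ranks with positive sign and with negative sign.
W+ = 5 + 3.5 = 8.5
W- = 3.5 + 6.5 + 8 + 1.5 + 1.5 + 6.5 = 27.5
(Check: W+ + W- = 36 should equal n(n+1)/2 = 36.)
Step 4: Test statistic W = min(W+, W-) = 8.5.
Step 5: Ties in |d|, so use the tie-corrected normal approximation.
        E[W] = n(n+1)/4 = 8*9/4 = 18.
        Tie groups: |d|=2 (t=2), |d|=5 (t=2), |d|=7 (t=2); sum(t^3 - t) = 18.
        Var[W] = n(n+1)(2n+1)/24 - sum(t^3-t)/48 = 1224/24 - 18/48 = 50.625.
        z = (W - E[W]) / sqrt(Var[W]) = (8.5 - 18) / 7.1151 = -1.3352.
        Two-sided p = 2*Phi(z) = 0.181816.
Step 6: alpha = 0.05. fail to reject H0.

W+ = 8.5, W- = 27.5, W = min = 8.5, p = 0.181816, fail to reject H0.


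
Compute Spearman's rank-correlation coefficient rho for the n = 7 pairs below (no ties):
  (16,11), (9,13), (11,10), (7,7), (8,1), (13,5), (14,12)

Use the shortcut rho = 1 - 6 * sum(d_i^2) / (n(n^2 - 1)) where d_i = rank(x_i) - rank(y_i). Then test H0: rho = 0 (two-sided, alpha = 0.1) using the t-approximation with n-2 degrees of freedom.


Step 1: Rank x and y separately (midranks; no ties here).
rank(x): 16->7, 9->3, 11->4, 7->1, 8->2, 13->5, 14->6
rank(y): 11->5, 13->7, 10->4, 7->3, 1->1, 5->2, 12->6
Step 2: d_i = R_x(i) - R_y(i); compute d_i^2.
  (7-5)^2=4, (3-7)^2=16, (4-4)^2=0, (1-3)^2=4, (2-1)^2=1, (5-2)^2=9, (6-6)^2=0
sum(d^2) = 34.
Step 3: rho = 1 - 6*34 / (7*(7^2 - 1)) = 1 - 204/336 = 0.392857.
Step 4: Under H0, t = rho * sqrt((n-2)/(1-rho^2)) = 0.9553 ~ t(5).
Step 5: Two-sided p-value from the t-distribution with 5 df = 0.383317.
Step 6: alpha = 0.1. fail to reject H0.

rho = 0.3929, p = 0.383317, fail to reject H0 at alpha = 0.1.


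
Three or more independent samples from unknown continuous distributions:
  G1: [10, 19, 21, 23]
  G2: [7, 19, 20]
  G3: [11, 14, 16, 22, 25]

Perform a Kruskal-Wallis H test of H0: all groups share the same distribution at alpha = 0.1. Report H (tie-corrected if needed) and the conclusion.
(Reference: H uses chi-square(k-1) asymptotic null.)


Step 1: Combine all N = 12 observations and assign midranks.
sorted (value, group, rank): (7,G2,1), (10,G1,2), (11,G3,3), (14,G3,4), (16,G3,5), (19,G1,6.5), (19,G2,6.5), (20,G2,8), (21,G1,9), (22,G3,10), (23,G1,11), (25,G3,12)
Step 2: Sum ranks within each group.
R_1 = 28.5 (n_1 = 4)
R_2 = 15.5 (n_2 = 3)
R_3 = 34 (n_3 = 5)
Step 3: H = 12/(N(N+1)) * sum(R_i^2/n_i) - 3(N+1)
     = 12/(12*13) * (28.5^2/4 + 15.5^2/3 + 34^2/5) - 3*13
     = 0.076923 * 514.346 - 39
     = 0.565064.
Step 4: Ties present; correction factor C = 1 - 6/(12^3 - 12) = 0.996503. Corrected H = 0.565064 / 0.996503 = 0.567047.
Step 5: Under H0, H ~ chi^2(2); p-value = 0.753126.
Step 6: alpha = 0.1. fail to reject H0.

H = 0.5670, df = 2, p = 0.753126, fail to reject H0.


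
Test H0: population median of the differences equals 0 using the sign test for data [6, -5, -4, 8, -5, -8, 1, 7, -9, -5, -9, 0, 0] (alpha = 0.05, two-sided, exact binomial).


Step 1: Discard zero differences. Original n = 13; n_eff = number of nonzero differences = 11.
Nonzero differences (with sign): +6, -5, -4, +8, -5, -8, +1, +7, -9, -5, -9
Step 2: Count signs: positive = 4, negative = 7.
Step 3: Under H0: P(positive) = 0.5, so the number of positives S ~ Bin(11, 0.5).
Step 4: Two-sided exact p-value = sum of Bin(11,0.5) probabilities at or below the observed probability = 0.548828.
Step 5: alpha = 0.05. fail to reject H0.

n_eff = 11, pos = 4, neg = 7, p = 0.548828, fail to reject H0.


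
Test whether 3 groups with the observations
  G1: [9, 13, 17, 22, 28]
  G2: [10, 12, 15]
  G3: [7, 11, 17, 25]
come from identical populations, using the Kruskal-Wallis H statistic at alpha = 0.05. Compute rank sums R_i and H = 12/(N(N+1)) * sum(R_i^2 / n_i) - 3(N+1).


Step 1: Combine all N = 12 observations and assign midranks.
sorted (value, group, rank): (7,G3,1), (9,G1,2), (10,G2,3), (11,G3,4), (12,G2,5), (13,G1,6), (15,G2,7), (17,G1,8.5), (17,G3,8.5), (22,G1,10), (25,G3,11), (28,G1,12)
Step 2: Sum ranks within each group.
R_1 = 38.5 (n_1 = 5)
R_2 = 15 (n_2 = 3)
R_3 = 24.5 (n_3 = 4)
Step 3: H = 12/(N(N+1)) * sum(R_i^2/n_i) - 3(N+1)
     = 12/(12*13) * (38.5^2/5 + 15^2/3 + 24.5^2/4) - 3*13
     = 0.076923 * 521.513 - 39
     = 1.116346.
Step 4: Ties present; correction factor C = 1 - 6/(12^3 - 12) = 0.996503. Corrected H = 1.116346 / 0.996503 = 1.120263.
Step 5: Under H0, H ~ chi^2(2); p-value = 0.571134.
Step 6: alpha = 0.05. fail to reject H0.

H = 1.1203, df = 2, p = 0.571134, fail to reject H0.


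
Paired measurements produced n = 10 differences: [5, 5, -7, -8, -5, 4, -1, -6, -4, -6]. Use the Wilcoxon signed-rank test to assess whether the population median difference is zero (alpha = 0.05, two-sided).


Step 1: Drop any zero differences (none here) and take |d_i|.
|d| = [5, 5, 7, 8, 5, 4, 1, 6, 4, 6]
Step 2: Midrank |d_i| (ties get averaged ranks).
ranks: |5|->5, |5|->5, |7|->9, |8|->10, |5|->5, |4|->2.5, |1|->1, |6|->7.5, |4|->2.5, |6|->7.5
Step 3: Attach original signs; sum ranks with positive sign and with negative sign.
W+ = 5 + 5 + 2.5 = 12.5
W- = 9 + 10 + 5 + 1 + 7.5 + 2.5 + 7.5 = 42.5
(Check: W+ + W- = 55 should equal n(n+1)/2 = 55.)
Step 4: Test statistic W = min(W+, W-) = 12.5.
Step 5: Ties in |d|, so use the tie-corrected normal approximation.
        E[W] = n(n+1)/4 = 10*11/4 = 27.5.
        Tie groups: |d|=4 (t=2), |d|=5 (t=3), |d|=6 (t=2); sum(t^3 - t) = 36.
        Var[W] = n(n+1)(2n+1)/24 - sum(t^3-t)/48 = 2310/24 - 36/48 = 95.5.
        z = (W - E[W]) / sqrt(Var[W]) = (12.5 - 27.5) / 9.7724 = -1.5349.
        Two-sided p = 2*Phi(z) = 0.124800.
Step 6: alpha = 0.05. fail to reject H0.

W+ = 12.5, W- = 42.5, W = min = 12.5, p = 0.124800, fail to reject H0.


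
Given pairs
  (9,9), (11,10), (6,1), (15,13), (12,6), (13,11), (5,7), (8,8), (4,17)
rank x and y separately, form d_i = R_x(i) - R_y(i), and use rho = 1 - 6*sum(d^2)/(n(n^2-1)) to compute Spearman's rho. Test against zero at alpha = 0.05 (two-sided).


Step 1: Rank x and y separately (midranks; no ties here).
rank(x): 9->5, 11->6, 6->3, 15->9, 12->7, 13->8, 5->2, 8->4, 4->1
rank(y): 9->5, 10->6, 1->1, 13->8, 6->2, 11->7, 7->3, 8->4, 17->9
Step 2: d_i = R_x(i) - R_y(i); compute d_i^2.
  (5-5)^2=0, (6-6)^2=0, (3-1)^2=4, (9-8)^2=1, (7-2)^2=25, (8-7)^2=1, (2-3)^2=1, (4-4)^2=0, (1-9)^2=64
sum(d^2) = 96.
Step 3: rho = 1 - 6*96 / (9*(9^2 - 1)) = 1 - 576/720 = 0.200000.
Step 4: Under H0, t = rho * sqrt((n-2)/(1-rho^2)) = 0.5401 ~ t(7).
Step 5: Two-sided p-value from the t-distribution with 7 df = 0.605901.
Step 6: alpha = 0.05. fail to reject H0.

rho = 0.2000, p = 0.605901, fail to reject H0 at alpha = 0.05.


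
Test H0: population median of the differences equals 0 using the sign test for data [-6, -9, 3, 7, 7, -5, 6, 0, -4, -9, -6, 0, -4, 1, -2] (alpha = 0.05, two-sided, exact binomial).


Step 1: Discard zero differences. Original n = 15; n_eff = number of nonzero differences = 13.
Nonzero differences (with sign): -6, -9, +3, +7, +7, -5, +6, -4, -9, -6, -4, +1, -2
Step 2: Count signs: positive = 5, negative = 8.
Step 3: Under H0: P(positive) = 0.5, so the number of positives S ~ Bin(13, 0.5).
Step 4: Two-sided exact p-value = sum of Bin(13,0.5) probabilities at or below the observed probability = 0.581055.
Step 5: alpha = 0.05. fail to reject H0.

n_eff = 13, pos = 5, neg = 8, p = 0.581055, fail to reject H0.


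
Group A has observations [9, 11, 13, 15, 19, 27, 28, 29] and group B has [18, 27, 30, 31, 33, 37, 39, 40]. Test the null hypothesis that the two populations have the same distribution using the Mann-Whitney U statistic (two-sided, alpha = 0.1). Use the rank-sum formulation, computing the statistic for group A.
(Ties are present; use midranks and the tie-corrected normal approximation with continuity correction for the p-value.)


Step 1: Combine and sort all 16 observations; assign midranks.
sorted (value, group): (9,X), (11,X), (13,X), (15,X), (18,Y), (19,X), (27,X), (27,Y), (28,X), (29,X), (30,Y), (31,Y), (33,Y), (37,Y), (39,Y), (40,Y)
ranks: 9->1, 11->2, 13->3, 15->4, 18->5, 19->6, 27->7.5, 27->7.5, 28->9, 29->10, 30->11, 31->12, 33->13, 37->14, 39->15, 40->16
Step 2: Rank sum for X: R1 = 1 + 2 + 3 + 4 + 6 + 7.5 + 9 + 10 = 42.5.
Step 3: U_X = R1 - n1(n1+1)/2 = 42.5 - 8*9/2 = 42.5 - 36 = 6.5.
       U_Y = n1*n2 - U_X = 64 - 6.5 = 57.5.
Step 4: Ties are present, so use the tie-corrected normal approximation (with continuity correction) for the p-value.
Step 5: p-value = 0.008603; compare to alpha = 0.1. reject H0.

U_X = 6.5, p = 0.008603, reject H0 at alpha = 0.1.


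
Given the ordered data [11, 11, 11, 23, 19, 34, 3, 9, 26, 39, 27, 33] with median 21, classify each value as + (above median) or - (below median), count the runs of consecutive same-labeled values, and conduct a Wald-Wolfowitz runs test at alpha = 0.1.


Step 1: Compute median = 21; label A = above, B = below.
Labels in order: BBBABABBAAAA  (n_A = 6, n_B = 6)
Step 2: Count runs R = 6.
Step 3: Under H0 (random ordering), E[R] = 2*n_A*n_B/(n_A+n_B) + 1 = 2*6*6/12 + 1 = 7.0000.
        Var[R] = 2*n_A*n_B*(2*n_A*n_B - n_A - n_B) / ((n_A+n_B)^2 * (n_A+n_B-1)) = 4320/1584 = 2.7273.
        SD[R] = 1.6514.
Step 4: Continuity-corrected z = (R + 0.5 - E[R]) / SD[R] = (6 + 0.5 - 7.0000) / 1.6514 = -0.3028.
Step 5: Two-sided p-value via normal approximation = 2*(1 - Phi(|z|)) = 0.762069.
Step 6: alpha = 0.1. fail to reject H0.

R = 6, z = -0.3028, p = 0.762069, fail to reject H0.


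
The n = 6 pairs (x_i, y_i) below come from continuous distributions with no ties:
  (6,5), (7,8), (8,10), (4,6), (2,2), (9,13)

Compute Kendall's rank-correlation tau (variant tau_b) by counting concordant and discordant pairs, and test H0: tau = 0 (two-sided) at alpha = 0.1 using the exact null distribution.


Step 1: Enumerate the 15 unordered pairs (i,j) with i<j and classify each by sign(x_j-x_i) * sign(y_j-y_i).
  (1,2):dx=+1,dy=+3->C; (1,3):dx=+2,dy=+5->C; (1,4):dx=-2,dy=+1->D; (1,5):dx=-4,dy=-3->C
  (1,6):dx=+3,dy=+8->C; (2,3):dx=+1,dy=+2->C; (2,4):dx=-3,dy=-2->C; (2,5):dx=-5,dy=-6->C
  (2,6):dx=+2,dy=+5->C; (3,4):dx=-4,dy=-4->C; (3,5):dx=-6,dy=-8->C; (3,6):dx=+1,dy=+3->C
  (4,5):dx=-2,dy=-4->C; (4,6):dx=+5,dy=+7->C; (5,6):dx=+7,dy=+11->C
Step 2: C = 14, D = 1, total pairs = 15.
Step 3: tau = (C - D)/(n(n-1)/2) = (14 - 1)/15 = 0.866667.
Step 4: Exact two-sided p-value (enumerate n! = 720 permutations of y under H0): p = 0.016667.
Step 5: alpha = 0.1. reject H0.

tau_b = 0.8667 (C=14, D=1), p = 0.016667, reject H0.


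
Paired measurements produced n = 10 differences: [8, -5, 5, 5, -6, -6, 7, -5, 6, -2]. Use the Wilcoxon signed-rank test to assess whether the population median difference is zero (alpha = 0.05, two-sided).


Step 1: Drop any zero differences (none here) and take |d_i|.
|d| = [8, 5, 5, 5, 6, 6, 7, 5, 6, 2]
Step 2: Midrank |d_i| (ties get averaged ranks).
ranks: |8|->10, |5|->3.5, |5|->3.5, |5|->3.5, |6|->7, |6|->7, |7|->9, |5|->3.5, |6|->7, |2|->1
Step 3: Attach original signs; sum ranks with positive sign and with negative sign.
W+ = 10 + 3.5 + 3.5 + 9 + 7 = 33
W- = 3.5 + 7 + 7 + 3.5 + 1 = 22
(Check: W+ + W- = 55 should equal n(n+1)/2 = 55.)
Step 4: Test statistic W = min(W+, W-) = 22.
Step 5: Ties in |d|, so use the tie-corrected normal approximation.
        E[W] = n(n+1)/4 = 10*11/4 = 27.5.
        Tie groups: |d|=5 (t=4), |d|=6 (t=3); sum(t^3 - t) = 84.
        Var[W] = n(n+1)(2n+1)/24 - sum(t^3-t)/48 = 2310/24 - 84/48 = 94.5.
        z = (W - E[W]) / sqrt(Var[W]) = (22 - 27.5) / 9.7211 = -0.5658.
        Two-sided p = 2*Phi(z) = 0.571544.
Step 6: alpha = 0.05. fail to reject H0.

W+ = 33, W- = 22, W = min = 22, p = 0.571544, fail to reject H0.


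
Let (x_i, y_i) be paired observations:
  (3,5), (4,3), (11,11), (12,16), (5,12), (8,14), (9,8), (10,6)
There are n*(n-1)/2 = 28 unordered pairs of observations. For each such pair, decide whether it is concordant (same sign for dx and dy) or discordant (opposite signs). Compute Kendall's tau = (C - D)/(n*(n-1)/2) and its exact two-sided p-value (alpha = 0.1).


Step 1: Enumerate the 28 unordered pairs (i,j) with i<j and classify each by sign(x_j-x_i) * sign(y_j-y_i).
  (1,2):dx=+1,dy=-2->D; (1,3):dx=+8,dy=+6->C; (1,4):dx=+9,dy=+11->C; (1,5):dx=+2,dy=+7->C
  (1,6):dx=+5,dy=+9->C; (1,7):dx=+6,dy=+3->C; (1,8):dx=+7,dy=+1->C; (2,3):dx=+7,dy=+8->C
  (2,4):dx=+8,dy=+13->C; (2,5):dx=+1,dy=+9->C; (2,6):dx=+4,dy=+11->C; (2,7):dx=+5,dy=+5->C
  (2,8):dx=+6,dy=+3->C; (3,4):dx=+1,dy=+5->C; (3,5):dx=-6,dy=+1->D; (3,6):dx=-3,dy=+3->D
  (3,7):dx=-2,dy=-3->C; (3,8):dx=-1,dy=-5->C; (4,5):dx=-7,dy=-4->C; (4,6):dx=-4,dy=-2->C
  (4,7):dx=-3,dy=-8->C; (4,8):dx=-2,dy=-10->C; (5,6):dx=+3,dy=+2->C; (5,7):dx=+4,dy=-4->D
  (5,8):dx=+5,dy=-6->D; (6,7):dx=+1,dy=-6->D; (6,8):dx=+2,dy=-8->D; (7,8):dx=+1,dy=-2->D
Step 2: C = 20, D = 8, total pairs = 28.
Step 3: tau = (C - D)/(n(n-1)/2) = (20 - 8)/28 = 0.428571.
Step 4: Exact two-sided p-value (enumerate n! = 40320 permutations of y under H0): p = 0.178869.
Step 5: alpha = 0.1. fail to reject H0.

tau_b = 0.4286 (C=20, D=8), p = 0.178869, fail to reject H0.


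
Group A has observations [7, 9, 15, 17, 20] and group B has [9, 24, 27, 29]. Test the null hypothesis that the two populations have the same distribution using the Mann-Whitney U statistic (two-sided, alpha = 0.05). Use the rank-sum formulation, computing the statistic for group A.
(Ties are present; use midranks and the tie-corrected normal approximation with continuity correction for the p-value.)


Step 1: Combine and sort all 9 observations; assign midranks.
sorted (value, group): (7,X), (9,X), (9,Y), (15,X), (17,X), (20,X), (24,Y), (27,Y), (29,Y)
ranks: 7->1, 9->2.5, 9->2.5, 15->4, 17->5, 20->6, 24->7, 27->8, 29->9
Step 2: Rank sum for X: R1 = 1 + 2.5 + 4 + 5 + 6 = 18.5.
Step 3: U_X = R1 - n1(n1+1)/2 = 18.5 - 5*6/2 = 18.5 - 15 = 3.5.
       U_Y = n1*n2 - U_X = 20 - 3.5 = 16.5.
Step 4: Ties are present, so use the tie-corrected normal approximation (with continuity correction) for the p-value.
Step 5: p-value = 0.139983; compare to alpha = 0.05. fail to reject H0.

U_X = 3.5, p = 0.139983, fail to reject H0 at alpha = 0.05.


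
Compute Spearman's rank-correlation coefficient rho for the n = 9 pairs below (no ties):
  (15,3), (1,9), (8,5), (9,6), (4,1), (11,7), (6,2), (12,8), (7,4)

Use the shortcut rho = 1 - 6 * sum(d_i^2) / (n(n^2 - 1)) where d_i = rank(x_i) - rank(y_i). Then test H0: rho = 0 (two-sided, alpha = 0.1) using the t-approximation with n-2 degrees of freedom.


Step 1: Rank x and y separately (midranks; no ties here).
rank(x): 15->9, 1->1, 8->5, 9->6, 4->2, 11->7, 6->3, 12->8, 7->4
rank(y): 3->3, 9->9, 5->5, 6->6, 1->1, 7->7, 2->2, 8->8, 4->4
Step 2: d_i = R_x(i) - R_y(i); compute d_i^2.
  (9-3)^2=36, (1-9)^2=64, (5-5)^2=0, (6-6)^2=0, (2-1)^2=1, (7-7)^2=0, (3-2)^2=1, (8-8)^2=0, (4-4)^2=0
sum(d^2) = 102.
Step 3: rho = 1 - 6*102 / (9*(9^2 - 1)) = 1 - 612/720 = 0.150000.
Step 4: Under H0, t = rho * sqrt((n-2)/(1-rho^2)) = 0.4014 ~ t(7).
Step 5: Two-sided p-value from the t-distribution with 7 df = 0.700094.
Step 6: alpha = 0.1. fail to reject H0.

rho = 0.1500, p = 0.700094, fail to reject H0 at alpha = 0.1.


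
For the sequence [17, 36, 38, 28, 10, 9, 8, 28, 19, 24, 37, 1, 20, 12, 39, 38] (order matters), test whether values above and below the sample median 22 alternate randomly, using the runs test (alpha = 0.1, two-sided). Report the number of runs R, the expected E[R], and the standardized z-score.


Step 1: Compute median = 22; label A = above, B = below.
Labels in order: BAAABBBABAABBBAA  (n_A = 8, n_B = 8)
Step 2: Count runs R = 8.
Step 3: Under H0 (random ordering), E[R] = 2*n_A*n_B/(n_A+n_B) + 1 = 2*8*8/16 + 1 = 9.0000.
        Var[R] = 2*n_A*n_B*(2*n_A*n_B - n_A - n_B) / ((n_A+n_B)^2 * (n_A+n_B-1)) = 14336/3840 = 3.7333.
        SD[R] = 1.9322.
Step 4: Continuity-corrected z = (R + 0.5 - E[R]) / SD[R] = (8 + 0.5 - 9.0000) / 1.9322 = -0.2588.
Step 5: Two-sided p-value via normal approximation = 2*(1 - Phi(|z|)) = 0.795809.
Step 6: alpha = 0.1. fail to reject H0.

R = 8, z = -0.2588, p = 0.795809, fail to reject H0.


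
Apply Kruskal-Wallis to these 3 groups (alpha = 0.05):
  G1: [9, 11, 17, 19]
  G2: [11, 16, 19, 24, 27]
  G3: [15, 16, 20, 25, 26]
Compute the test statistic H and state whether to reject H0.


Step 1: Combine all N = 14 observations and assign midranks.
sorted (value, group, rank): (9,G1,1), (11,G1,2.5), (11,G2,2.5), (15,G3,4), (16,G2,5.5), (16,G3,5.5), (17,G1,7), (19,G1,8.5), (19,G2,8.5), (20,G3,10), (24,G2,11), (25,G3,12), (26,G3,13), (27,G2,14)
Step 2: Sum ranks within each group.
R_1 = 19 (n_1 = 4)
R_2 = 41.5 (n_2 = 5)
R_3 = 44.5 (n_3 = 5)
Step 3: H = 12/(N(N+1)) * sum(R_i^2/n_i) - 3(N+1)
     = 12/(14*15) * (19^2/4 + 41.5^2/5 + 44.5^2/5) - 3*15
     = 0.057143 * 830.75 - 45
     = 2.471429.
Step 4: Ties present; correction factor C = 1 - 18/(14^3 - 14) = 0.993407. Corrected H = 2.471429 / 0.993407 = 2.487832.
Step 5: Under H0, H ~ chi^2(2); p-value = 0.288253.
Step 6: alpha = 0.05. fail to reject H0.

H = 2.4878, df = 2, p = 0.288253, fail to reject H0.


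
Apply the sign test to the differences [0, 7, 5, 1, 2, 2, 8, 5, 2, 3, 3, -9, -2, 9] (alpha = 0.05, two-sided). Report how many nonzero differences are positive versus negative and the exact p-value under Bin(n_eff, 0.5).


Step 1: Discard zero differences. Original n = 14; n_eff = number of nonzero differences = 13.
Nonzero differences (with sign): +7, +5, +1, +2, +2, +8, +5, +2, +3, +3, -9, -2, +9
Step 2: Count signs: positive = 11, negative = 2.
Step 3: Under H0: P(positive) = 0.5, so the number of positives S ~ Bin(13, 0.5).
Step 4: Two-sided exact p-value = sum of Bin(13,0.5) probabilities at or below the observed probability = 0.022461.
Step 5: alpha = 0.05. reject H0.

n_eff = 13, pos = 11, neg = 2, p = 0.022461, reject H0.


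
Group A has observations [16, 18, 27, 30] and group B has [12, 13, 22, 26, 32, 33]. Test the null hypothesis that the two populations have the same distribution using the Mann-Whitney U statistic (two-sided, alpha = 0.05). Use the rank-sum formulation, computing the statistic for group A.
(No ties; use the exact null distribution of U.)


Step 1: Combine and sort all 10 observations; assign midranks.
sorted (value, group): (12,Y), (13,Y), (16,X), (18,X), (22,Y), (26,Y), (27,X), (30,X), (32,Y), (33,Y)
ranks: 12->1, 13->2, 16->3, 18->4, 22->5, 26->6, 27->7, 30->8, 32->9, 33->10
Step 2: Rank sum for X: R1 = 3 + 4 + 7 + 8 = 22.
Step 3: U_X = R1 - n1(n1+1)/2 = 22 - 4*5/2 = 22 - 10 = 12.
       U_Y = n1*n2 - U_X = 24 - 12 = 12.
Step 4: No ties, so the exact null distribution of U (based on enumerating the C(10,4) = 210 equally likely rank assignments) gives the two-sided p-value.
Step 5: p-value = 1.000000; compare to alpha = 0.05. fail to reject H0.

U_X = 12, p = 1.000000, fail to reject H0 at alpha = 0.05.


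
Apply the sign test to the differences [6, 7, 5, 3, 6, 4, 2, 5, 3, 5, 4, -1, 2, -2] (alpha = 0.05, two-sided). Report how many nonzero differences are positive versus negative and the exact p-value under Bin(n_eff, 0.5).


Step 1: Discard zero differences. Original n = 14; n_eff = number of nonzero differences = 14.
Nonzero differences (with sign): +6, +7, +5, +3, +6, +4, +2, +5, +3, +5, +4, -1, +2, -2
Step 2: Count signs: positive = 12, negative = 2.
Step 3: Under H0: P(positive) = 0.5, so the number of positives S ~ Bin(14, 0.5).
Step 4: Two-sided exact p-value = sum of Bin(14,0.5) probabilities at or below the observed probability = 0.012939.
Step 5: alpha = 0.05. reject H0.

n_eff = 14, pos = 12, neg = 2, p = 0.012939, reject H0.


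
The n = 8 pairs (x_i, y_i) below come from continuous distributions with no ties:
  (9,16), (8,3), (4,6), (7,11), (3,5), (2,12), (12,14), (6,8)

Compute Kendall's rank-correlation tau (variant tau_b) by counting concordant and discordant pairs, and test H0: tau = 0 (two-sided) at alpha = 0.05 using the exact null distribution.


Step 1: Enumerate the 28 unordered pairs (i,j) with i<j and classify each by sign(x_j-x_i) * sign(y_j-y_i).
  (1,2):dx=-1,dy=-13->C; (1,3):dx=-5,dy=-10->C; (1,4):dx=-2,dy=-5->C; (1,5):dx=-6,dy=-11->C
  (1,6):dx=-7,dy=-4->C; (1,7):dx=+3,dy=-2->D; (1,8):dx=-3,dy=-8->C; (2,3):dx=-4,dy=+3->D
  (2,4):dx=-1,dy=+8->D; (2,5):dx=-5,dy=+2->D; (2,6):dx=-6,dy=+9->D; (2,7):dx=+4,dy=+11->C
  (2,8):dx=-2,dy=+5->D; (3,4):dx=+3,dy=+5->C; (3,5):dx=-1,dy=-1->C; (3,6):dx=-2,dy=+6->D
  (3,7):dx=+8,dy=+8->C; (3,8):dx=+2,dy=+2->C; (4,5):dx=-4,dy=-6->C; (4,6):dx=-5,dy=+1->D
  (4,7):dx=+5,dy=+3->C; (4,8):dx=-1,dy=-3->C; (5,6):dx=-1,dy=+7->D; (5,7):dx=+9,dy=+9->C
  (5,8):dx=+3,dy=+3->C; (6,7):dx=+10,dy=+2->C; (6,8):dx=+4,dy=-4->D; (7,8):dx=-6,dy=-6->C
Step 2: C = 18, D = 10, total pairs = 28.
Step 3: tau = (C - D)/(n(n-1)/2) = (18 - 10)/28 = 0.285714.
Step 4: Exact two-sided p-value (enumerate n! = 40320 permutations of y under H0): p = 0.398760.
Step 5: alpha = 0.05. fail to reject H0.

tau_b = 0.2857 (C=18, D=10), p = 0.398760, fail to reject H0.


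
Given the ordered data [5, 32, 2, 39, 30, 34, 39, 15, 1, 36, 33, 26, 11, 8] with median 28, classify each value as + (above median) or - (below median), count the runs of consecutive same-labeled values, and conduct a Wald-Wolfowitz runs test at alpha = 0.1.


Step 1: Compute median = 28; label A = above, B = below.
Labels in order: BABAAAABBAABBB  (n_A = 7, n_B = 7)
Step 2: Count runs R = 7.
Step 3: Under H0 (random ordering), E[R] = 2*n_A*n_B/(n_A+n_B) + 1 = 2*7*7/14 + 1 = 8.0000.
        Var[R] = 2*n_A*n_B*(2*n_A*n_B - n_A - n_B) / ((n_A+n_B)^2 * (n_A+n_B-1)) = 8232/2548 = 3.2308.
        SD[R] = 1.7974.
Step 4: Continuity-corrected z = (R + 0.5 - E[R]) / SD[R] = (7 + 0.5 - 8.0000) / 1.7974 = -0.2782.
Step 5: Two-sided p-value via normal approximation = 2*(1 - Phi(|z|)) = 0.780879.
Step 6: alpha = 0.1. fail to reject H0.

R = 7, z = -0.2782, p = 0.780879, fail to reject H0.


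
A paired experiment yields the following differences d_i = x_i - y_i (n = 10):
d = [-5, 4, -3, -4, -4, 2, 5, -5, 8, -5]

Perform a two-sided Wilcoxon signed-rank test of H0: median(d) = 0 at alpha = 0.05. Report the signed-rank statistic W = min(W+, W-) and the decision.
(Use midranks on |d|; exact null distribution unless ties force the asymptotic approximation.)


Step 1: Drop any zero differences (none here) and take |d_i|.
|d| = [5, 4, 3, 4, 4, 2, 5, 5, 8, 5]
Step 2: Midrank |d_i| (ties get averaged ranks).
ranks: |5|->7.5, |4|->4, |3|->2, |4|->4, |4|->4, |2|->1, |5|->7.5, |5|->7.5, |8|->10, |5|->7.5
Step 3: Attach original signs; sum ranks with positive sign and with negative sign.
W+ = 4 + 1 + 7.5 + 10 = 22.5
W- = 7.5 + 2 + 4 + 4 + 7.5 + 7.5 = 32.5
(Check: W+ + W- = 55 should equal n(n+1)/2 = 55.)
Step 4: Test statistic W = min(W+, W-) = 22.5.
Step 5: Ties in |d|, so use the tie-corrected normal approximation.
        E[W] = n(n+1)/4 = 10*11/4 = 27.5.
        Tie groups: |d|=4 (t=3), |d|=5 (t=4); sum(t^3 - t) = 84.
        Var[W] = n(n+1)(2n+1)/24 - sum(t^3-t)/48 = 2310/24 - 84/48 = 94.5.
        z = (W - E[W]) / sqrt(Var[W]) = (22.5 - 27.5) / 9.7211 = -0.5143.
        Two-sided p = 2*Phi(z) = 0.607011.
Step 6: alpha = 0.05. fail to reject H0.

W+ = 22.5, W- = 32.5, W = min = 22.5, p = 0.607011, fail to reject H0.


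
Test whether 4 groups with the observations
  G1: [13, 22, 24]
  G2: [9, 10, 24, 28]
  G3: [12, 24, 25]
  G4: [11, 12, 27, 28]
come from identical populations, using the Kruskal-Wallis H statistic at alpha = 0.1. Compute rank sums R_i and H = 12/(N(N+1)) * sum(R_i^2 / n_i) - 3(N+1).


Step 1: Combine all N = 14 observations and assign midranks.
sorted (value, group, rank): (9,G2,1), (10,G2,2), (11,G4,3), (12,G3,4.5), (12,G4,4.5), (13,G1,6), (22,G1,7), (24,G1,9), (24,G2,9), (24,G3,9), (25,G3,11), (27,G4,12), (28,G2,13.5), (28,G4,13.5)
Step 2: Sum ranks within each group.
R_1 = 22 (n_1 = 3)
R_2 = 25.5 (n_2 = 4)
R_3 = 24.5 (n_3 = 3)
R_4 = 33 (n_4 = 4)
Step 3: H = 12/(N(N+1)) * sum(R_i^2/n_i) - 3(N+1)
     = 12/(14*15) * (22^2/3 + 25.5^2/4 + 24.5^2/3 + 33^2/4) - 3*15
     = 0.057143 * 796.229 - 45
     = 0.498810.
Step 4: Ties present; correction factor C = 1 - 36/(14^3 - 14) = 0.986813. Corrected H = 0.498810 / 0.986813 = 0.505475.
Step 5: Under H0, H ~ chi^2(3); p-value = 0.917687.
Step 6: alpha = 0.1. fail to reject H0.

H = 0.5055, df = 3, p = 0.917687, fail to reject H0.


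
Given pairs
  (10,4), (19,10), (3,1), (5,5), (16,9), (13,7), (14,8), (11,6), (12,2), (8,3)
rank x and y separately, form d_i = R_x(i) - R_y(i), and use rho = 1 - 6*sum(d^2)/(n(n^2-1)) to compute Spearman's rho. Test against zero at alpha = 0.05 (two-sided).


Step 1: Rank x and y separately (midranks; no ties here).
rank(x): 10->4, 19->10, 3->1, 5->2, 16->9, 13->7, 14->8, 11->5, 12->6, 8->3
rank(y): 4->4, 10->10, 1->1, 5->5, 9->9, 7->7, 8->8, 6->6, 2->2, 3->3
Step 2: d_i = R_x(i) - R_y(i); compute d_i^2.
  (4-4)^2=0, (10-10)^2=0, (1-1)^2=0, (2-5)^2=9, (9-9)^2=0, (7-7)^2=0, (8-8)^2=0, (5-6)^2=1, (6-2)^2=16, (3-3)^2=0
sum(d^2) = 26.
Step 3: rho = 1 - 6*26 / (10*(10^2 - 1)) = 1 - 156/990 = 0.842424.
Step 4: Under H0, t = rho * sqrt((n-2)/(1-rho^2)) = 4.4222 ~ t(8).
Step 5: Two-sided p-value from the t-distribution with 8 df = 0.002220.
Step 6: alpha = 0.05. reject H0.

rho = 0.8424, p = 0.002220, reject H0 at alpha = 0.05.


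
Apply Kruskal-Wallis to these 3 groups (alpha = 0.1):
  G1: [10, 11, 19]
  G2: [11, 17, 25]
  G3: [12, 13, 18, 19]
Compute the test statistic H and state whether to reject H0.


Step 1: Combine all N = 10 observations and assign midranks.
sorted (value, group, rank): (10,G1,1), (11,G1,2.5), (11,G2,2.5), (12,G3,4), (13,G3,5), (17,G2,6), (18,G3,7), (19,G1,8.5), (19,G3,8.5), (25,G2,10)
Step 2: Sum ranks within each group.
R_1 = 12 (n_1 = 3)
R_2 = 18.5 (n_2 = 3)
R_3 = 24.5 (n_3 = 4)
Step 3: H = 12/(N(N+1)) * sum(R_i^2/n_i) - 3(N+1)
     = 12/(10*11) * (12^2/3 + 18.5^2/3 + 24.5^2/4) - 3*11
     = 0.109091 * 312.146 - 33
     = 1.052273.
Step 4: Ties present; correction factor C = 1 - 12/(10^3 - 10) = 0.987879. Corrected H = 1.052273 / 0.987879 = 1.065184.
Step 5: Under H0, H ~ chi^2(2); p-value = 0.587081.
Step 6: alpha = 0.1. fail to reject H0.

H = 1.0652, df = 2, p = 0.587081, fail to reject H0.


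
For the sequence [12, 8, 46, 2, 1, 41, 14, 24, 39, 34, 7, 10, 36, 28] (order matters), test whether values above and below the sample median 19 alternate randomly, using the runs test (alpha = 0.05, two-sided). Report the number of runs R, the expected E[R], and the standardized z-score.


Step 1: Compute median = 19; label A = above, B = below.
Labels in order: BBABBABAAABBAA  (n_A = 7, n_B = 7)
Step 2: Count runs R = 8.
Step 3: Under H0 (random ordering), E[R] = 2*n_A*n_B/(n_A+n_B) + 1 = 2*7*7/14 + 1 = 8.0000.
        Var[R] = 2*n_A*n_B*(2*n_A*n_B - n_A - n_B) / ((n_A+n_B)^2 * (n_A+n_B-1)) = 8232/2548 = 3.2308.
        SD[R] = 1.7974.
Step 4: R = E[R], so z = 0 with no continuity correction.
Step 5: Two-sided p-value via normal approximation = 2*(1 - Phi(|z|)) = 1.000000.
Step 6: alpha = 0.05. fail to reject H0.

R = 8, z = 0.0000, p = 1.000000, fail to reject H0.


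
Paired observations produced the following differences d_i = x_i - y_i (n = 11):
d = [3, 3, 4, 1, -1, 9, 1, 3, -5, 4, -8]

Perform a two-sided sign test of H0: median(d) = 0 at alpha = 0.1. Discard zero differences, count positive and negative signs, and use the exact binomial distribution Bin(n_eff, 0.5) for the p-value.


Step 1: Discard zero differences. Original n = 11; n_eff = number of nonzero differences = 11.
Nonzero differences (with sign): +3, +3, +4, +1, -1, +9, +1, +3, -5, +4, -8
Step 2: Count signs: positive = 8, negative = 3.
Step 3: Under H0: P(positive) = 0.5, so the number of positives S ~ Bin(11, 0.5).
Step 4: Two-sided exact p-value = sum of Bin(11,0.5) probabilities at or below the observed probability = 0.226562.
Step 5: alpha = 0.1. fail to reject H0.

n_eff = 11, pos = 8, neg = 3, p = 0.226562, fail to reject H0.


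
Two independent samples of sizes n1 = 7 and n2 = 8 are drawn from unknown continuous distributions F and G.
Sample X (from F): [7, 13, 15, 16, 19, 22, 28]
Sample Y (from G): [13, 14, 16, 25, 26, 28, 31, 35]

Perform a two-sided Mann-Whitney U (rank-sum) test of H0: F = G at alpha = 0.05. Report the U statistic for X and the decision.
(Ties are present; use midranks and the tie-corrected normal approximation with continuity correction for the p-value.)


Step 1: Combine and sort all 15 observations; assign midranks.
sorted (value, group): (7,X), (13,X), (13,Y), (14,Y), (15,X), (16,X), (16,Y), (19,X), (22,X), (25,Y), (26,Y), (28,X), (28,Y), (31,Y), (35,Y)
ranks: 7->1, 13->2.5, 13->2.5, 14->4, 15->5, 16->6.5, 16->6.5, 19->8, 22->9, 25->10, 26->11, 28->12.5, 28->12.5, 31->14, 35->15
Step 2: Rank sum for X: R1 = 1 + 2.5 + 5 + 6.5 + 8 + 9 + 12.5 = 44.5.
Step 3: U_X = R1 - n1(n1+1)/2 = 44.5 - 7*8/2 = 44.5 - 28 = 16.5.
       U_Y = n1*n2 - U_X = 56 - 16.5 = 39.5.
Step 4: Ties are present, so use the tie-corrected normal approximation (with continuity correction) for the p-value.
Step 5: p-value = 0.201805; compare to alpha = 0.05. fail to reject H0.

U_X = 16.5, p = 0.201805, fail to reject H0 at alpha = 0.05.


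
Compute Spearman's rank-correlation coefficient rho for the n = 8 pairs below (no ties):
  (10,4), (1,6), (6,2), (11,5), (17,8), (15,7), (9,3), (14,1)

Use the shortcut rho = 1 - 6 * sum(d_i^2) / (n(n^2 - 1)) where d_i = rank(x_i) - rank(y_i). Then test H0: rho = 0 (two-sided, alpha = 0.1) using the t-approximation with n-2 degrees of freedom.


Step 1: Rank x and y separately (midranks; no ties here).
rank(x): 10->4, 1->1, 6->2, 11->5, 17->8, 15->7, 9->3, 14->6
rank(y): 4->4, 6->6, 2->2, 5->5, 8->8, 7->7, 3->3, 1->1
Step 2: d_i = R_x(i) - R_y(i); compute d_i^2.
  (4-4)^2=0, (1-6)^2=25, (2-2)^2=0, (5-5)^2=0, (8-8)^2=0, (7-7)^2=0, (3-3)^2=0, (6-1)^2=25
sum(d^2) = 50.
Step 3: rho = 1 - 6*50 / (8*(8^2 - 1)) = 1 - 300/504 = 0.404762.
Step 4: Under H0, t = rho * sqrt((n-2)/(1-rho^2)) = 1.0842 ~ t(6).
Step 5: Two-sided p-value from the t-distribution with 6 df = 0.319889.
Step 6: alpha = 0.1. fail to reject H0.

rho = 0.4048, p = 0.319889, fail to reject H0 at alpha = 0.1.


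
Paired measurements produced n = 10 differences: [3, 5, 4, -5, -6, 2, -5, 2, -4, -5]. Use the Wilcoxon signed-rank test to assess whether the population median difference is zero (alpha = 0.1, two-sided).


Step 1: Drop any zero differences (none here) and take |d_i|.
|d| = [3, 5, 4, 5, 6, 2, 5, 2, 4, 5]
Step 2: Midrank |d_i| (ties get averaged ranks).
ranks: |3|->3, |5|->7.5, |4|->4.5, |5|->7.5, |6|->10, |2|->1.5, |5|->7.5, |2|->1.5, |4|->4.5, |5|->7.5
Step 3: Attach original signs; sum ranks with positive sign and with negative sign.
W+ = 3 + 7.5 + 4.5 + 1.5 + 1.5 = 18
W- = 7.5 + 10 + 7.5 + 4.5 + 7.5 = 37
(Check: W+ + W- = 55 should equal n(n+1)/2 = 55.)
Step 4: Test statistic W = min(W+, W-) = 18.
Step 5: Ties in |d|, so use the tie-corrected normal approximation.
        E[W] = n(n+1)/4 = 10*11/4 = 27.5.
        Tie groups: |d|=2 (t=2), |d|=4 (t=2), |d|=5 (t=4); sum(t^3 - t) = 72.
        Var[W] = n(n+1)(2n+1)/24 - sum(t^3-t)/48 = 2310/24 - 72/48 = 94.75.
        z = (W - E[W]) / sqrt(Var[W]) = (18 - 27.5) / 9.7340 = -0.9760.
        Two-sided p = 2*Phi(z) = 0.329082.
Step 6: alpha = 0.1. fail to reject H0.

W+ = 18, W- = 37, W = min = 18, p = 0.329082, fail to reject H0.


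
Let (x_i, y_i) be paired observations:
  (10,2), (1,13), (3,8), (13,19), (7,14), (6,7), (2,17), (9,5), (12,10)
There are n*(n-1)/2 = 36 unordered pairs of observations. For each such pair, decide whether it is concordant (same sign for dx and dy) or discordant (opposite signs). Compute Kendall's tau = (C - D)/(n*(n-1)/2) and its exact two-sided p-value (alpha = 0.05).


Step 1: Enumerate the 36 unordered pairs (i,j) with i<j and classify each by sign(x_j-x_i) * sign(y_j-y_i).
  (1,2):dx=-9,dy=+11->D; (1,3):dx=-7,dy=+6->D; (1,4):dx=+3,dy=+17->C; (1,5):dx=-3,dy=+12->D
  (1,6):dx=-4,dy=+5->D; (1,7):dx=-8,dy=+15->D; (1,8):dx=-1,dy=+3->D; (1,9):dx=+2,dy=+8->C
  (2,3):dx=+2,dy=-5->D; (2,4):dx=+12,dy=+6->C; (2,5):dx=+6,dy=+1->C; (2,6):dx=+5,dy=-6->D
  (2,7):dx=+1,dy=+4->C; (2,8):dx=+8,dy=-8->D; (2,9):dx=+11,dy=-3->D; (3,4):dx=+10,dy=+11->C
  (3,5):dx=+4,dy=+6->C; (3,6):dx=+3,dy=-1->D; (3,7):dx=-1,dy=+9->D; (3,8):dx=+6,dy=-3->D
  (3,9):dx=+9,dy=+2->C; (4,5):dx=-6,dy=-5->C; (4,6):dx=-7,dy=-12->C; (4,7):dx=-11,dy=-2->C
  (4,8):dx=-4,dy=-14->C; (4,9):dx=-1,dy=-9->C; (5,6):dx=-1,dy=-7->C; (5,7):dx=-5,dy=+3->D
  (5,8):dx=+2,dy=-9->D; (5,9):dx=+5,dy=-4->D; (6,7):dx=-4,dy=+10->D; (6,8):dx=+3,dy=-2->D
  (6,9):dx=+6,dy=+3->C; (7,8):dx=+7,dy=-12->D; (7,9):dx=+10,dy=-7->D; (8,9):dx=+3,dy=+5->C
Step 2: C = 16, D = 20, total pairs = 36.
Step 3: tau = (C - D)/(n(n-1)/2) = (16 - 20)/36 = -0.111111.
Step 4: Exact two-sided p-value (enumerate n! = 362880 permutations of y under H0): p = 0.761414.
Step 5: alpha = 0.05. fail to reject H0.

tau_b = -0.1111 (C=16, D=20), p = 0.761414, fail to reject H0.
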